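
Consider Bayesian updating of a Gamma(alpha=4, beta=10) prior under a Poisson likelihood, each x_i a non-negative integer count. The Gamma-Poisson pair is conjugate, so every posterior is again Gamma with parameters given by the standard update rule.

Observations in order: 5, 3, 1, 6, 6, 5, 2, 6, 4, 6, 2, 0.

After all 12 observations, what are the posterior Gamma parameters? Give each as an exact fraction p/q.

alpha=50, beta=22

obs 1: x=5 → posterior Gamma(9, 11)
obs 2: x=3 → posterior Gamma(12, 12)
obs 3: x=1 → posterior Gamma(13, 13)
obs 4: x=6 → posterior Gamma(19, 14)
obs 5: x=6 → posterior Gamma(25, 15)
obs 6: x=5 → posterior Gamma(30, 16)
obs 7: x=2 → posterior Gamma(32, 17)
obs 8: x=6 → posterior Gamma(38, 18)
obs 9: x=4 → posterior Gamma(42, 19)
obs 10: x=6 → posterior Gamma(48, 20)
obs 11: x=2 → posterior Gamma(50, 21)
obs 12: x=0 → posterior Gamma(50, 22)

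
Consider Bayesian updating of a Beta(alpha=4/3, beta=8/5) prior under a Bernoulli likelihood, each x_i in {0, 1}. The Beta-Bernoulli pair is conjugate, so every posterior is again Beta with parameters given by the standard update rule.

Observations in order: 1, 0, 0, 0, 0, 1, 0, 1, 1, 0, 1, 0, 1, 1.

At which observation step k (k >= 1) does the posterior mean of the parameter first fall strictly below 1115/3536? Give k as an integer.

obs 1: x=1 → posterior Beta(7/3, 8/5)
obs 2: x=0 → posterior Beta(7/3, 13/5)
obs 3: x=0 → posterior Beta(7/3, 18/5)
obs 4: x=0 → posterior Beta(7/3, 23/5)
obs 5: x=0 → posterior Beta(7/3, 28/5)
obs 6: x=1 → posterior Beta(10/3, 28/5)
obs 7: x=0 → posterior Beta(10/3, 33/5)
obs 8: x=1 → posterior Beta(13/3, 33/5)
obs 9: x=1 → posterior Beta(16/3, 33/5)
obs 10: x=0 → posterior Beta(16/3, 38/5)
obs 11: x=1 → posterior Beta(19/3, 38/5)
obs 12: x=0 → posterior Beta(19/3, 43/5)
obs 13: x=1 → posterior Beta(22/3, 43/5)
obs 14: x=1 → posterior Beta(25/3, 43/5)

k = 5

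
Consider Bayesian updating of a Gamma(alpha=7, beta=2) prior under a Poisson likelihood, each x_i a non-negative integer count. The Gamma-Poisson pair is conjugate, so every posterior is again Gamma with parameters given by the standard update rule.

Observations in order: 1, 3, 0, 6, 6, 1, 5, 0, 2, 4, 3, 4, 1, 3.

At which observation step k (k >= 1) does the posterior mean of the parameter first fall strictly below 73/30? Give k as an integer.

obs 1: x=1 → posterior Gamma(8, 3)
obs 2: x=3 → posterior Gamma(11, 4)
obs 3: x=0 → posterior Gamma(11, 5)
obs 4: x=6 → posterior Gamma(17, 6)
obs 5: x=6 → posterior Gamma(23, 7)
obs 6: x=1 → posterior Gamma(24, 8)
obs 7: x=5 → posterior Gamma(29, 9)
obs 8: x=0 → posterior Gamma(29, 10)
obs 9: x=2 → posterior Gamma(31, 11)
obs 10: x=4 → posterior Gamma(35, 12)
obs 11: x=3 → posterior Gamma(38, 13)
obs 12: x=4 → posterior Gamma(42, 14)
obs 13: x=1 → posterior Gamma(43, 15)
obs 14: x=3 → posterior Gamma(46, 16)

k = 3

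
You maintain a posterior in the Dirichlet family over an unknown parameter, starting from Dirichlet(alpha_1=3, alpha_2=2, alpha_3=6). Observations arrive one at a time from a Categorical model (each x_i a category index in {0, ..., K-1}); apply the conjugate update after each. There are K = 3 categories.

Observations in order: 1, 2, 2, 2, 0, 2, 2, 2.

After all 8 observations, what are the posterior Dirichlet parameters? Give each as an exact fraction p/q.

alpha_1=4, alpha_2=3, alpha_3=12

obs 1: x=1 → posterior Dirichlet(3, 3, 6)
obs 2: x=2 → posterior Dirichlet(3, 3, 7)
obs 3: x=2 → posterior Dirichlet(3, 3, 8)
obs 4: x=2 → posterior Dirichlet(3, 3, 9)
obs 5: x=0 → posterior Dirichlet(4, 3, 9)
obs 6: x=2 → posterior Dirichlet(4, 3, 10)
obs 7: x=2 → posterior Dirichlet(4, 3, 11)
obs 8: x=2 → posterior Dirichlet(4, 3, 12)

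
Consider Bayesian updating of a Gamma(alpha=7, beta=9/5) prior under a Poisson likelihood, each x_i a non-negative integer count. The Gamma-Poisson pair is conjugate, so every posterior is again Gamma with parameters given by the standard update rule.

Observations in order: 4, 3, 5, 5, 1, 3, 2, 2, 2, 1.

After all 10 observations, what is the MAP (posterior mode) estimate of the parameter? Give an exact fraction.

170/59

obs 1: x=4 → posterior Gamma(11, 14/5)
obs 2: x=3 → posterior Gamma(14, 19/5)
obs 3: x=5 → posterior Gamma(19, 24/5)
obs 4: x=5 → posterior Gamma(24, 29/5)
obs 5: x=1 → posterior Gamma(25, 34/5)
obs 6: x=3 → posterior Gamma(28, 39/5)
obs 7: x=2 → posterior Gamma(30, 44/5)
obs 8: x=2 → posterior Gamma(32, 49/5)
obs 9: x=2 → posterior Gamma(34, 54/5)
obs 10: x=1 → posterior Gamma(35, 59/5)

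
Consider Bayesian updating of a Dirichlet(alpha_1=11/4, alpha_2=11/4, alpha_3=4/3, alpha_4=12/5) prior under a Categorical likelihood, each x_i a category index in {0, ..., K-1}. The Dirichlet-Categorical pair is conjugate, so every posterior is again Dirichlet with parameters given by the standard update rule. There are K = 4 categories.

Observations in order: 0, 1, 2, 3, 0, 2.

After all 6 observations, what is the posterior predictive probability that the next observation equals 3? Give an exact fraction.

obs 1: x=0 → posterior Dirichlet(15/4, 11/4, 4/3, 12/5)
obs 2: x=1 → posterior Dirichlet(15/4, 15/4, 4/3, 12/5)
obs 3: x=2 → posterior Dirichlet(15/4, 15/4, 7/3, 12/5)
obs 4: x=3 → posterior Dirichlet(15/4, 15/4, 7/3, 17/5)
obs 5: x=0 → posterior Dirichlet(19/4, 15/4, 7/3, 17/5)
obs 6: x=2 → posterior Dirichlet(19/4, 15/4, 10/3, 17/5)

102/457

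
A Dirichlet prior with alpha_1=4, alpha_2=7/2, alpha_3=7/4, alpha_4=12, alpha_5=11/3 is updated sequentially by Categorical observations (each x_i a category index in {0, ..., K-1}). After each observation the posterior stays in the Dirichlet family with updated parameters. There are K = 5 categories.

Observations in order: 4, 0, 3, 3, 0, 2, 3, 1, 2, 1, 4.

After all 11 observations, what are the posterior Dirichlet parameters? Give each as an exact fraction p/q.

obs 1: x=4 → posterior Dirichlet(4, 7/2, 7/4, 12, 14/3)
obs 2: x=0 → posterior Dirichlet(5, 7/2, 7/4, 12, 14/3)
obs 3: x=3 → posterior Dirichlet(5, 7/2, 7/4, 13, 14/3)
obs 4: x=3 → posterior Dirichlet(5, 7/2, 7/4, 14, 14/3)
obs 5: x=0 → posterior Dirichlet(6, 7/2, 7/4, 14, 14/3)
obs 6: x=2 → posterior Dirichlet(6, 7/2, 11/4, 14, 14/3)
obs 7: x=3 → posterior Dirichlet(6, 7/2, 11/4, 15, 14/3)
obs 8: x=1 → posterior Dirichlet(6, 9/2, 11/4, 15, 14/3)
obs 9: x=2 → posterior Dirichlet(6, 9/2, 15/4, 15, 14/3)
obs 10: x=1 → posterior Dirichlet(6, 11/2, 15/4, 15, 14/3)
obs 11: x=4 → posterior Dirichlet(6, 11/2, 15/4, 15, 17/3)

alpha_1=6, alpha_2=11/2, alpha_3=15/4, alpha_4=15, alpha_5=17/3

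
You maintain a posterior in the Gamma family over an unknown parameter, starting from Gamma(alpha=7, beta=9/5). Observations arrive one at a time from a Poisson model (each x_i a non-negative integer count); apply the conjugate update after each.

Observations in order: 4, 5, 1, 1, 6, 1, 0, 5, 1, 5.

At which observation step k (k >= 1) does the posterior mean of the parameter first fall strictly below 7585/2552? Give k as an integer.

k = 7

obs 1: x=4 → posterior Gamma(11, 14/5)
obs 2: x=5 → posterior Gamma(16, 19/5)
obs 3: x=1 → posterior Gamma(17, 24/5)
obs 4: x=1 → posterior Gamma(18, 29/5)
obs 5: x=6 → posterior Gamma(24, 34/5)
obs 6: x=1 → posterior Gamma(25, 39/5)
obs 7: x=0 → posterior Gamma(25, 44/5)
obs 8: x=5 → posterior Gamma(30, 49/5)
obs 9: x=1 → posterior Gamma(31, 54/5)
obs 10: x=5 → posterior Gamma(36, 59/5)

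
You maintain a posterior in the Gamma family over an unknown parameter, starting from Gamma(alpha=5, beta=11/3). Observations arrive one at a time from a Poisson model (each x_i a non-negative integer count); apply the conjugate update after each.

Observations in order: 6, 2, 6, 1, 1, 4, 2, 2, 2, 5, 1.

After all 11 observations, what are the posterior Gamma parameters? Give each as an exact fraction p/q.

obs 1: x=6 → posterior Gamma(11, 14/3)
obs 2: x=2 → posterior Gamma(13, 17/3)
obs 3: x=6 → posterior Gamma(19, 20/3)
obs 4: x=1 → posterior Gamma(20, 23/3)
obs 5: x=1 → posterior Gamma(21, 26/3)
obs 6: x=4 → posterior Gamma(25, 29/3)
obs 7: x=2 → posterior Gamma(27, 32/3)
obs 8: x=2 → posterior Gamma(29, 35/3)
obs 9: x=2 → posterior Gamma(31, 38/3)
obs 10: x=5 → posterior Gamma(36, 41/3)
obs 11: x=1 → posterior Gamma(37, 44/3)

alpha=37, beta=44/3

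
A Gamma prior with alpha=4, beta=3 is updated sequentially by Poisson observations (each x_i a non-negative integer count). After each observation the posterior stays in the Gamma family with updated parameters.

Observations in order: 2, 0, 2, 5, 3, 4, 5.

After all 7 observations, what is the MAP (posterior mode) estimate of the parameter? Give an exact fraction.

12/5

obs 1: x=2 → posterior Gamma(6, 4)
obs 2: x=0 → posterior Gamma(6, 5)
obs 3: x=2 → posterior Gamma(8, 6)
obs 4: x=5 → posterior Gamma(13, 7)
obs 5: x=3 → posterior Gamma(16, 8)
obs 6: x=4 → posterior Gamma(20, 9)
obs 7: x=5 → posterior Gamma(25, 10)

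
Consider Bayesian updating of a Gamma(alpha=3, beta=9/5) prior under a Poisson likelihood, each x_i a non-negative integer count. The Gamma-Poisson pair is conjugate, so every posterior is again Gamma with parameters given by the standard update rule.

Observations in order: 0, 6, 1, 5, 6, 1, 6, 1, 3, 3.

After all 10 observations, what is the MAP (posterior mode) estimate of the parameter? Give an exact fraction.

obs 1: x=0 → posterior Gamma(3, 14/5)
obs 2: x=6 → posterior Gamma(9, 19/5)
obs 3: x=1 → posterior Gamma(10, 24/5)
obs 4: x=5 → posterior Gamma(15, 29/5)
obs 5: x=6 → posterior Gamma(21, 34/5)
obs 6: x=1 → posterior Gamma(22, 39/5)
obs 7: x=6 → posterior Gamma(28, 44/5)
obs 8: x=1 → posterior Gamma(29, 49/5)
obs 9: x=3 → posterior Gamma(32, 54/5)
obs 10: x=3 → posterior Gamma(35, 59/5)

170/59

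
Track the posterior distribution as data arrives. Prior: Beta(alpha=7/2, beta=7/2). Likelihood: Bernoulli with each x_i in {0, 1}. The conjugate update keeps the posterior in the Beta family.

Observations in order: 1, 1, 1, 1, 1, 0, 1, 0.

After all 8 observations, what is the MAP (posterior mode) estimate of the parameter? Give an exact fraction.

obs 1: x=1 → posterior Beta(9/2, 7/2)
obs 2: x=1 → posterior Beta(11/2, 7/2)
obs 3: x=1 → posterior Beta(13/2, 7/2)
obs 4: x=1 → posterior Beta(15/2, 7/2)
obs 5: x=1 → posterior Beta(17/2, 7/2)
obs 6: x=0 → posterior Beta(17/2, 9/2)
obs 7: x=1 → posterior Beta(19/2, 9/2)
obs 8: x=0 → posterior Beta(19/2, 11/2)

17/26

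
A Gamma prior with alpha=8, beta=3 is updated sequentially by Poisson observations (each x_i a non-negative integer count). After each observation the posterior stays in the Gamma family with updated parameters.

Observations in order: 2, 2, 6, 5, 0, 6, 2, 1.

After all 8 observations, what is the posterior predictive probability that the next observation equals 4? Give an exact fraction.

13818966879833245843896051838803932945/88600234373136480672668038376196145152

obs 1: x=2 → posterior Gamma(10, 4)
obs 2: x=2 → posterior Gamma(12, 5)
obs 3: x=6 → posterior Gamma(18, 6)
obs 4: x=5 → posterior Gamma(23, 7)
obs 5: x=0 → posterior Gamma(23, 8)
obs 6: x=6 → posterior Gamma(29, 9)
obs 7: x=2 → posterior Gamma(31, 10)
obs 8: x=1 → posterior Gamma(32, 11)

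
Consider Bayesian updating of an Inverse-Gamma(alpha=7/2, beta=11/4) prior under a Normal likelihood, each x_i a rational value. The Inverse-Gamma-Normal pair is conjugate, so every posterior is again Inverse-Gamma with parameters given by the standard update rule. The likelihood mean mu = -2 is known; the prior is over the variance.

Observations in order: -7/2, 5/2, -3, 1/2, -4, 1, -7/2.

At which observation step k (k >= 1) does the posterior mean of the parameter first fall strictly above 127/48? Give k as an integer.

k = 2

obs 1: x=-7/2 → posterior Inverse-Gamma(4, 31/8)
obs 2: x=5/2 → posterior Inverse-Gamma(9/2, 14)
obs 3: x=-3 → posterior Inverse-Gamma(5, 29/2)
obs 4: x=1/2 → posterior Inverse-Gamma(11/2, 141/8)
obs 5: x=-4 → posterior Inverse-Gamma(6, 157/8)
obs 6: x=1 → posterior Inverse-Gamma(13/2, 193/8)
obs 7: x=-7/2 → posterior Inverse-Gamma(7, 101/4)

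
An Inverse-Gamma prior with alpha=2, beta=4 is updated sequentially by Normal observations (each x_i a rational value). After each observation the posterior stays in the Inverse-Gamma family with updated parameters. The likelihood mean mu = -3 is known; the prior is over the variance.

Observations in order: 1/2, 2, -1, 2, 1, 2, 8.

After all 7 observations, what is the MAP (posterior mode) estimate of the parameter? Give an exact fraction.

obs 1: x=1/2 → posterior Inverse-Gamma(5/2, 81/8)
obs 2: x=2 → posterior Inverse-Gamma(3, 181/8)
obs 3: x=-1 → posterior Inverse-Gamma(7/2, 197/8)
obs 4: x=2 → posterior Inverse-Gamma(4, 297/8)
obs 5: x=1 → posterior Inverse-Gamma(9/2, 361/8)
obs 6: x=2 → posterior Inverse-Gamma(5, 461/8)
obs 7: x=8 → posterior Inverse-Gamma(11/2, 945/8)

945/52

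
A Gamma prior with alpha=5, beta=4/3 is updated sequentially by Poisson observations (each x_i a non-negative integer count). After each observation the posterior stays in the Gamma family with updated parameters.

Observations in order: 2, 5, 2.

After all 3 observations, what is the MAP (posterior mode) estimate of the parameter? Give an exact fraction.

obs 1: x=2 → posterior Gamma(7, 7/3)
obs 2: x=5 → posterior Gamma(12, 10/3)
obs 3: x=2 → posterior Gamma(14, 13/3)

3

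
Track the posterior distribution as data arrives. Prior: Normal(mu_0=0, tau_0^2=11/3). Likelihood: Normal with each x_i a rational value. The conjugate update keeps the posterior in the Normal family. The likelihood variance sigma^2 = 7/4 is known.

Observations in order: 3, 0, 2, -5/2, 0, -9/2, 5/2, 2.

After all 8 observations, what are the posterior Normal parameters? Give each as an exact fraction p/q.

obs 1: x=3 → posterior Normal(132/65, 77/65)
obs 2: x=0 → posterior Normal(132/109, 77/109)
obs 3: x=2 → posterior Normal(220/153, 77/153)
obs 4: x=-5/2 → posterior Normal(110/197, 77/197)
obs 5: x=0 → posterior Normal(110/241, 77/241)
obs 6: x=-9/2 → posterior Normal(-88/285, 77/285)
obs 7: x=5/2 → posterior Normal(22/329, 11/47)
obs 8: x=2 → posterior Normal(110/373, 77/373)

mu_0=110/373, tau_0^2=77/373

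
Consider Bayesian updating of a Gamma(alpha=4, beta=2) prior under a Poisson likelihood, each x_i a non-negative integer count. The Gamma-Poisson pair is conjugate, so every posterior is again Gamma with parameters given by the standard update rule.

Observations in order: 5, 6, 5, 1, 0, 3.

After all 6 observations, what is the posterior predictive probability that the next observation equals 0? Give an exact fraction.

4722366482869645213696/79766443076872509863361

obs 1: x=5 → posterior Gamma(9, 3)
obs 2: x=6 → posterior Gamma(15, 4)
obs 3: x=5 → posterior Gamma(20, 5)
obs 4: x=1 → posterior Gamma(21, 6)
obs 5: x=0 → posterior Gamma(21, 7)
obs 6: x=3 → posterior Gamma(24, 8)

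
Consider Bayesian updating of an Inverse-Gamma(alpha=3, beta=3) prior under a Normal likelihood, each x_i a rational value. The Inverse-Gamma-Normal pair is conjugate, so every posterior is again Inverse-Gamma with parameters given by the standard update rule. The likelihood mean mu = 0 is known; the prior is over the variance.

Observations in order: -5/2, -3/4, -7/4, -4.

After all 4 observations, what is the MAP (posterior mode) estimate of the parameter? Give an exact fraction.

85/32

obs 1: x=-5/2 → posterior Inverse-Gamma(7/2, 49/8)
obs 2: x=-3/4 → posterior Inverse-Gamma(4, 205/32)
obs 3: x=-7/4 → posterior Inverse-Gamma(9/2, 127/16)
obs 4: x=-4 → posterior Inverse-Gamma(5, 255/16)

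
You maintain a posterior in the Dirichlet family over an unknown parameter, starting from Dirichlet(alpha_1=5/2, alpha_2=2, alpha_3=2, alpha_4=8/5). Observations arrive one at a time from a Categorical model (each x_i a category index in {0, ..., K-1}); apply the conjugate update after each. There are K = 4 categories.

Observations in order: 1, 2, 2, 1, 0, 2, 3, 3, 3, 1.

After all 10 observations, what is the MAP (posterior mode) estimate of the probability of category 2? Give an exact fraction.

obs 1: x=1 → posterior Dirichlet(5/2, 3, 2, 8/5)
obs 2: x=2 → posterior Dirichlet(5/2, 3, 3, 8/5)
obs 3: x=2 → posterior Dirichlet(5/2, 3, 4, 8/5)
obs 4: x=1 → posterior Dirichlet(5/2, 4, 4, 8/5)
obs 5: x=0 → posterior Dirichlet(7/2, 4, 4, 8/5)
obs 6: x=2 → posterior Dirichlet(7/2, 4, 5, 8/5)
obs 7: x=3 → posterior Dirichlet(7/2, 4, 5, 13/5)
obs 8: x=3 → posterior Dirichlet(7/2, 4, 5, 18/5)
obs 9: x=3 → posterior Dirichlet(7/2, 4, 5, 23/5)
obs 10: x=1 → posterior Dirichlet(7/2, 5, 5, 23/5)

40/141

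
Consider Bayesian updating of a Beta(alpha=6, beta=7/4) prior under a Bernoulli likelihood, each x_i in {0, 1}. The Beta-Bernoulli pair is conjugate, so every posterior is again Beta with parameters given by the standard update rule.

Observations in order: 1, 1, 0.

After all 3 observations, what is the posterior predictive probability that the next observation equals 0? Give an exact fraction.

obs 1: x=1 → posterior Beta(7, 7/4)
obs 2: x=1 → posterior Beta(8, 7/4)
obs 3: x=0 → posterior Beta(8, 11/4)

11/43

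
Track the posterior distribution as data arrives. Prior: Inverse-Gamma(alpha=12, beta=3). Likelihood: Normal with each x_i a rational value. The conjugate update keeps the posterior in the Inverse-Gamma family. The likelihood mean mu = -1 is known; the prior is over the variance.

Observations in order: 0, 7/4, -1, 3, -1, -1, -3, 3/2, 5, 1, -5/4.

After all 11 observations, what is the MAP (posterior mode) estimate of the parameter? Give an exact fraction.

647/296

obs 1: x=0 → posterior Inverse-Gamma(25/2, 7/2)
obs 2: x=7/4 → posterior Inverse-Gamma(13, 233/32)
obs 3: x=-1 → posterior Inverse-Gamma(27/2, 233/32)
obs 4: x=3 → posterior Inverse-Gamma(14, 489/32)
obs 5: x=-1 → posterior Inverse-Gamma(29/2, 489/32)
obs 6: x=-1 → posterior Inverse-Gamma(15, 489/32)
obs 7: x=-3 → posterior Inverse-Gamma(31/2, 553/32)
obs 8: x=3/2 → posterior Inverse-Gamma(16, 653/32)
obs 9: x=5 → posterior Inverse-Gamma(33/2, 1229/32)
obs 10: x=1 → posterior Inverse-Gamma(17, 1293/32)
obs 11: x=-5/4 → posterior Inverse-Gamma(35/2, 647/16)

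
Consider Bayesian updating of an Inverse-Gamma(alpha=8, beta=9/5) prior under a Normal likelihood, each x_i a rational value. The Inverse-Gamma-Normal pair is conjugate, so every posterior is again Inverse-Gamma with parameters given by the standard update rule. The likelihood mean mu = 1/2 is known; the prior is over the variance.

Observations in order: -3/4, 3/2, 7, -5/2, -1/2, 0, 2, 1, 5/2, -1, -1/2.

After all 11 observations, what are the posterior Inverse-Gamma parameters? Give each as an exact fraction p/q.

alpha=27/2, beta=5473/160

obs 1: x=-3/4 → posterior Inverse-Gamma(17/2, 413/160)
obs 2: x=3/2 → posterior Inverse-Gamma(9, 493/160)
obs 3: x=7 → posterior Inverse-Gamma(19/2, 3873/160)
obs 4: x=-5/2 → posterior Inverse-Gamma(10, 4593/160)
obs 5: x=-1/2 → posterior Inverse-Gamma(21/2, 4673/160)
obs 6: x=0 → posterior Inverse-Gamma(11, 4693/160)
obs 7: x=2 → posterior Inverse-Gamma(23/2, 4873/160)
obs 8: x=1 → posterior Inverse-Gamma(12, 4893/160)
obs 9: x=5/2 → posterior Inverse-Gamma(25/2, 5213/160)
obs 10: x=-1 → posterior Inverse-Gamma(13, 5393/160)
obs 11: x=-1/2 → posterior Inverse-Gamma(27/2, 5473/160)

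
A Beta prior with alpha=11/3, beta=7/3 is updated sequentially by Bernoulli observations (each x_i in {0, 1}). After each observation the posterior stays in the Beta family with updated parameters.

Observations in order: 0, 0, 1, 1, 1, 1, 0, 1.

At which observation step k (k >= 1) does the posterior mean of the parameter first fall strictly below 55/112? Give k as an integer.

k = 2

obs 1: x=0 → posterior Beta(11/3, 10/3)
obs 2: x=0 → posterior Beta(11/3, 13/3)
obs 3: x=1 → posterior Beta(14/3, 13/3)
obs 4: x=1 → posterior Beta(17/3, 13/3)
obs 5: x=1 → posterior Beta(20/3, 13/3)
obs 6: x=1 → posterior Beta(23/3, 13/3)
obs 7: x=0 → posterior Beta(23/3, 16/3)
obs 8: x=1 → posterior Beta(26/3, 16/3)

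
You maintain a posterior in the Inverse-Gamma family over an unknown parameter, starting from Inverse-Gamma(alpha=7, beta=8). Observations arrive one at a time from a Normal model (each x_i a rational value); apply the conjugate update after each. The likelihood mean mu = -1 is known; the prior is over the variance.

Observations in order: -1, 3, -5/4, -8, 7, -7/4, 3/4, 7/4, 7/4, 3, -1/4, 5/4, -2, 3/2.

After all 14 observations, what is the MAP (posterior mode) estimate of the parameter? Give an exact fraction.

3083/480

obs 1: x=-1 → posterior Inverse-Gamma(15/2, 8)
obs 2: x=3 → posterior Inverse-Gamma(8, 16)
obs 3: x=-5/4 → posterior Inverse-Gamma(17/2, 513/32)
obs 4: x=-8 → posterior Inverse-Gamma(9, 1297/32)
obs 5: x=7 → posterior Inverse-Gamma(19/2, 2321/32)
obs 6: x=-7/4 → posterior Inverse-Gamma(10, 1165/16)
obs 7: x=3/4 → posterior Inverse-Gamma(21/2, 2379/32)
obs 8: x=7/4 → posterior Inverse-Gamma(11, 625/8)
obs 9: x=7/4 → posterior Inverse-Gamma(23/2, 2621/32)
obs 10: x=3 → posterior Inverse-Gamma(12, 2877/32)
obs 11: x=-1/4 → posterior Inverse-Gamma(25/2, 1443/16)
obs 12: x=5/4 → posterior Inverse-Gamma(13, 2967/32)
obs 13: x=-2 → posterior Inverse-Gamma(27/2, 2983/32)
obs 14: x=3/2 → posterior Inverse-Gamma(14, 3083/32)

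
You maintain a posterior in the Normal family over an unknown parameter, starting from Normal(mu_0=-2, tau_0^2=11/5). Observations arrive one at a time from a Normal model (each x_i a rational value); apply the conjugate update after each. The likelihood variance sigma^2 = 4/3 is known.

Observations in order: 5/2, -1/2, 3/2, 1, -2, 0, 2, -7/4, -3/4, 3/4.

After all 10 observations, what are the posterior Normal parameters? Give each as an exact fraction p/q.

mu_0=29/200, tau_0^2=22/175

obs 1: x=5/2 → posterior Normal(85/106, 44/53)
obs 2: x=-1/2 → posterior Normal(13/43, 22/43)
obs 3: x=3/2 → posterior Normal(151/238, 44/119)
obs 4: x=1 → posterior Normal(217/304, 11/38)
obs 5: x=-2 → posterior Normal(17/74, 44/185)
obs 6: x=0 → posterior Normal(85/436, 22/109)
obs 7: x=2 → posterior Normal(217/502, 44/251)
obs 8: x=-7/4 → posterior Normal(203/1136, 11/71)
obs 9: x=-3/4 → posterior Normal(26/317, 44/317)
obs 10: x=3/4 → posterior Normal(29/200, 22/175)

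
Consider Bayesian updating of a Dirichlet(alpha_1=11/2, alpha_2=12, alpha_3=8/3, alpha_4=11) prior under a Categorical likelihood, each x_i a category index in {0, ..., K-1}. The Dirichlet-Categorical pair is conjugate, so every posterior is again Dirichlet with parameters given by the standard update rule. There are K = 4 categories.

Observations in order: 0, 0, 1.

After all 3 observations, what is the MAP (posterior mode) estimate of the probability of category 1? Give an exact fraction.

obs 1: x=0 → posterior Dirichlet(13/2, 12, 8/3, 11)
obs 2: x=0 → posterior Dirichlet(15/2, 12, 8/3, 11)
obs 3: x=1 → posterior Dirichlet(15/2, 13, 8/3, 11)

72/181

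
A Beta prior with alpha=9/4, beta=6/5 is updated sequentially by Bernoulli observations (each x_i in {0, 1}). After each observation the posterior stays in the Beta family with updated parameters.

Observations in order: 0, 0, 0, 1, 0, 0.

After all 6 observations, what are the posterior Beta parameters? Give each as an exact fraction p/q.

obs 1: x=0 → posterior Beta(9/4, 11/5)
obs 2: x=0 → posterior Beta(9/4, 16/5)
obs 3: x=0 → posterior Beta(9/4, 21/5)
obs 4: x=1 → posterior Beta(13/4, 21/5)
obs 5: x=0 → posterior Beta(13/4, 26/5)
obs 6: x=0 → posterior Beta(13/4, 31/5)

alpha=13/4, beta=31/5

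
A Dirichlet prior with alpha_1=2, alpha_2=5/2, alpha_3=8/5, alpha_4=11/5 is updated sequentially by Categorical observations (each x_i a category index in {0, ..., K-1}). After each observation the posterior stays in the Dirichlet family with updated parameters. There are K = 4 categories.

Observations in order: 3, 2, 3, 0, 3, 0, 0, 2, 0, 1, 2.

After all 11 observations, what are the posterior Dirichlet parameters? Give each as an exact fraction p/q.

obs 1: x=3 → posterior Dirichlet(2, 5/2, 8/5, 16/5)
obs 2: x=2 → posterior Dirichlet(2, 5/2, 13/5, 16/5)
obs 3: x=3 → posterior Dirichlet(2, 5/2, 13/5, 21/5)
obs 4: x=0 → posterior Dirichlet(3, 5/2, 13/5, 21/5)
obs 5: x=3 → posterior Dirichlet(3, 5/2, 13/5, 26/5)
obs 6: x=0 → posterior Dirichlet(4, 5/2, 13/5, 26/5)
obs 7: x=0 → posterior Dirichlet(5, 5/2, 13/5, 26/5)
obs 8: x=2 → posterior Dirichlet(5, 5/2, 18/5, 26/5)
obs 9: x=0 → posterior Dirichlet(6, 5/2, 18/5, 26/5)
obs 10: x=1 → posterior Dirichlet(6, 7/2, 18/5, 26/5)
obs 11: x=2 → posterior Dirichlet(6, 7/2, 23/5, 26/5)

alpha_1=6, alpha_2=7/2, alpha_3=23/5, alpha_4=26/5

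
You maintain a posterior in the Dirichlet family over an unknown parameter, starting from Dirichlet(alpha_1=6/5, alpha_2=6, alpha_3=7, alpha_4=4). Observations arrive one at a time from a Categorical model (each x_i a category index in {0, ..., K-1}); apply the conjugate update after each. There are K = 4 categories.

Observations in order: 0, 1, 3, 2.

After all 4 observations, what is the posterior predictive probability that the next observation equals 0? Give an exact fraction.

obs 1: x=0 → posterior Dirichlet(11/5, 6, 7, 4)
obs 2: x=1 → posterior Dirichlet(11/5, 7, 7, 4)
obs 3: x=3 → posterior Dirichlet(11/5, 7, 7, 5)
obs 4: x=2 → posterior Dirichlet(11/5, 7, 8, 5)

11/111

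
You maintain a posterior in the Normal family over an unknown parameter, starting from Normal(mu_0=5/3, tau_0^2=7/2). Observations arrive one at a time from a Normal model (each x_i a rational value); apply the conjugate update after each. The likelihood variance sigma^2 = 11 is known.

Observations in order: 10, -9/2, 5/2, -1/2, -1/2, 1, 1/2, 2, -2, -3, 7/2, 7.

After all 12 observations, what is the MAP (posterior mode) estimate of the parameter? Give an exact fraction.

obs 1: x=10 → posterior Normal(320/87, 77/29)
obs 2: x=-9/2 → posterior Normal(451/216, 77/36)
obs 3: x=5/2 → posterior Normal(278/129, 77/43)
obs 4: x=-1/2 → posterior Normal(107/60, 77/50)
obs 5: x=-1/2 → posterior Normal(257/171, 77/57)
obs 6: x=1 → posterior Normal(139/96, 77/64)
obs 7: x=1/2 → posterior Normal(577/426, 77/71)
obs 8: x=2 → posterior Normal(661/468, 77/78)
obs 9: x=-2 → posterior Normal(577/510, 77/85)
obs 10: x=-3 → posterior Normal(451/552, 77/92)
obs 11: x=7/2 → posterior Normal(299/297, 7/9)
obs 12: x=7 → posterior Normal(223/159, 77/106)

223/159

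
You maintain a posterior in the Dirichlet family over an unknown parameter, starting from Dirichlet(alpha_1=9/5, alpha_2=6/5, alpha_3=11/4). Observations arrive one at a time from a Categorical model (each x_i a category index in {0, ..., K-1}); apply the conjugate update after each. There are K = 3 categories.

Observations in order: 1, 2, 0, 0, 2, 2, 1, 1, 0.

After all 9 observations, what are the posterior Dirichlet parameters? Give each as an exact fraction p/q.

alpha_1=24/5, alpha_2=21/5, alpha_3=23/4

obs 1: x=1 → posterior Dirichlet(9/5, 11/5, 11/4)
obs 2: x=2 → posterior Dirichlet(9/5, 11/5, 15/4)
obs 3: x=0 → posterior Dirichlet(14/5, 11/5, 15/4)
obs 4: x=0 → posterior Dirichlet(19/5, 11/5, 15/4)
obs 5: x=2 → posterior Dirichlet(19/5, 11/5, 19/4)
obs 6: x=2 → posterior Dirichlet(19/5, 11/5, 23/4)
obs 7: x=1 → posterior Dirichlet(19/5, 16/5, 23/4)
obs 8: x=1 → posterior Dirichlet(19/5, 21/5, 23/4)
obs 9: x=0 → posterior Dirichlet(24/5, 21/5, 23/4)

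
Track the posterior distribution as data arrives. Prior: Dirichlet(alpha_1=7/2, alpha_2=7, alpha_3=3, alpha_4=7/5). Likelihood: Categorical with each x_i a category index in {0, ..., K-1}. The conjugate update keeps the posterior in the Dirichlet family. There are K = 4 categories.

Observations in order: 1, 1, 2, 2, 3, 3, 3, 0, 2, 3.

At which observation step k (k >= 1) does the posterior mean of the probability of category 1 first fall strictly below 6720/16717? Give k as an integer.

obs 1: x=1 → posterior Dirichlet(7/2, 8, 3, 7/5)
obs 2: x=1 → posterior Dirichlet(7/2, 9, 3, 7/5)
obs 3: x=2 → posterior Dirichlet(7/2, 9, 4, 7/5)
obs 4: x=2 → posterior Dirichlet(7/2, 9, 5, 7/5)
obs 5: x=3 → posterior Dirichlet(7/2, 9, 5, 12/5)
obs 6: x=3 → posterior Dirichlet(7/2, 9, 5, 17/5)
obs 7: x=3 → posterior Dirichlet(7/2, 9, 5, 22/5)
obs 8: x=0 → posterior Dirichlet(9/2, 9, 5, 22/5)
obs 9: x=2 → posterior Dirichlet(9/2, 9, 6, 22/5)
obs 10: x=3 → posterior Dirichlet(9/2, 9, 6, 27/5)

k = 8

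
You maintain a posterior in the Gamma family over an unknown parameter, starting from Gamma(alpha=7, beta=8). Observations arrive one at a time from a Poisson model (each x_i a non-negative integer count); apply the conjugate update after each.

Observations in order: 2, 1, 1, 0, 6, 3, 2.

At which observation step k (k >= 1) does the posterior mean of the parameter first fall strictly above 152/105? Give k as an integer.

obs 1: x=2 → posterior Gamma(9, 9)
obs 2: x=1 → posterior Gamma(10, 10)
obs 3: x=1 → posterior Gamma(11, 11)
obs 4: x=0 → posterior Gamma(11, 12)
obs 5: x=6 → posterior Gamma(17, 13)
obs 6: x=3 → posterior Gamma(20, 14)
obs 7: x=2 → posterior Gamma(22, 15)

k = 7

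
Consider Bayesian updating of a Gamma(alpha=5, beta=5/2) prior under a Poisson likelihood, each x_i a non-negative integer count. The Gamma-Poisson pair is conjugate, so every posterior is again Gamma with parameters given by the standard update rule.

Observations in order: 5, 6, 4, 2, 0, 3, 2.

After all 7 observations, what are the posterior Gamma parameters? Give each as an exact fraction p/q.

alpha=27, beta=19/2

obs 1: x=5 → posterior Gamma(10, 7/2)
obs 2: x=6 → posterior Gamma(16, 9/2)
obs 3: x=4 → posterior Gamma(20, 11/2)
obs 4: x=2 → posterior Gamma(22, 13/2)
obs 5: x=0 → posterior Gamma(22, 15/2)
obs 6: x=3 → posterior Gamma(25, 17/2)
obs 7: x=2 → posterior Gamma(27, 19/2)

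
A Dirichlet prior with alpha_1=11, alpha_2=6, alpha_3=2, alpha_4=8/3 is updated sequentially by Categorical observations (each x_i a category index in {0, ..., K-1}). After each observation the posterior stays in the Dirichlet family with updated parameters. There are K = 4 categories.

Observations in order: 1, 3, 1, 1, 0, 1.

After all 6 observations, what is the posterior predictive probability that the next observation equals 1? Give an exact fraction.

30/83

obs 1: x=1 → posterior Dirichlet(11, 7, 2, 8/3)
obs 2: x=3 → posterior Dirichlet(11, 7, 2, 11/3)
obs 3: x=1 → posterior Dirichlet(11, 8, 2, 11/3)
obs 4: x=1 → posterior Dirichlet(11, 9, 2, 11/3)
obs 5: x=0 → posterior Dirichlet(12, 9, 2, 11/3)
obs 6: x=1 → posterior Dirichlet(12, 10, 2, 11/3)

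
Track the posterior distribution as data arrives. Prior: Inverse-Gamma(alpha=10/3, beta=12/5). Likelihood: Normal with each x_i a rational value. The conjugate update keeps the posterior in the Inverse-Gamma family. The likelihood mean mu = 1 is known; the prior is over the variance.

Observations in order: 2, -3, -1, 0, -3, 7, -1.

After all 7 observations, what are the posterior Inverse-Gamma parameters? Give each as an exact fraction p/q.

alpha=41/6, beta=207/5

obs 1: x=2 → posterior Inverse-Gamma(23/6, 29/10)
obs 2: x=-3 → posterior Inverse-Gamma(13/3, 109/10)
obs 3: x=-1 → posterior Inverse-Gamma(29/6, 129/10)
obs 4: x=0 → posterior Inverse-Gamma(16/3, 67/5)
obs 5: x=-3 → posterior Inverse-Gamma(35/6, 107/5)
obs 6: x=7 → posterior Inverse-Gamma(19/3, 197/5)
obs 7: x=-1 → posterior Inverse-Gamma(41/6, 207/5)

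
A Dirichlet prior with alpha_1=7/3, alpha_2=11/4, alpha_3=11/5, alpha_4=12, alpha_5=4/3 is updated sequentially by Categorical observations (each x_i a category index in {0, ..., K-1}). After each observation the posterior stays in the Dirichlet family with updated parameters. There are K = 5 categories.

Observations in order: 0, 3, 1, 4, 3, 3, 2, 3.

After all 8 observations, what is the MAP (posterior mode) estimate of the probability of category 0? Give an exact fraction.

140/1417

obs 1: x=0 → posterior Dirichlet(10/3, 11/4, 11/5, 12, 4/3)
obs 2: x=3 → posterior Dirichlet(10/3, 11/4, 11/5, 13, 4/3)
obs 3: x=1 → posterior Dirichlet(10/3, 15/4, 11/5, 13, 4/3)
obs 4: x=4 → posterior Dirichlet(10/3, 15/4, 11/5, 13, 7/3)
obs 5: x=3 → posterior Dirichlet(10/3, 15/4, 11/5, 14, 7/3)
obs 6: x=3 → posterior Dirichlet(10/3, 15/4, 11/5, 15, 7/3)
obs 7: x=2 → posterior Dirichlet(10/3, 15/4, 16/5, 15, 7/3)
obs 8: x=3 → posterior Dirichlet(10/3, 15/4, 16/5, 16, 7/3)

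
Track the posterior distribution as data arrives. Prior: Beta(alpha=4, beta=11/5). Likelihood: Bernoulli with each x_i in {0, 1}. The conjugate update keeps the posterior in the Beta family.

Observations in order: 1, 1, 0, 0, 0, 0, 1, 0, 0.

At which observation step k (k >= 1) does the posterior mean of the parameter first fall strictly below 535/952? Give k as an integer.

obs 1: x=1 → posterior Beta(5, 11/5)
obs 2: x=1 → posterior Beta(6, 11/5)
obs 3: x=0 → posterior Beta(6, 16/5)
obs 4: x=0 → posterior Beta(6, 21/5)
obs 5: x=0 → posterior Beta(6, 26/5)
obs 6: x=0 → posterior Beta(6, 31/5)
obs 7: x=1 → posterior Beta(7, 31/5)
obs 8: x=0 → posterior Beta(7, 36/5)
obs 9: x=0 → posterior Beta(7, 41/5)

k = 5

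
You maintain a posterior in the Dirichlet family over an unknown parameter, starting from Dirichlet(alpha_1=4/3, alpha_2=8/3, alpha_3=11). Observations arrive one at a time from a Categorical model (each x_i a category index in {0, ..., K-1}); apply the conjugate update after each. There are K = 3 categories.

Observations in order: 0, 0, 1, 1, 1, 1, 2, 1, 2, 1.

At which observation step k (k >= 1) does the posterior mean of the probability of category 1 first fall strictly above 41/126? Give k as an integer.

obs 1: x=0 → posterior Dirichlet(7/3, 8/3, 11)
obs 2: x=0 → posterior Dirichlet(10/3, 8/3, 11)
obs 3: x=1 → posterior Dirichlet(10/3, 11/3, 11)
obs 4: x=1 → posterior Dirichlet(10/3, 14/3, 11)
obs 5: x=1 → posterior Dirichlet(10/3, 17/3, 11)
obs 6: x=1 → posterior Dirichlet(10/3, 20/3, 11)
obs 7: x=2 → posterior Dirichlet(10/3, 20/3, 12)
obs 8: x=1 → posterior Dirichlet(10/3, 23/3, 12)
obs 9: x=2 → posterior Dirichlet(10/3, 23/3, 13)
obs 10: x=1 → posterior Dirichlet(10/3, 26/3, 13)

k = 8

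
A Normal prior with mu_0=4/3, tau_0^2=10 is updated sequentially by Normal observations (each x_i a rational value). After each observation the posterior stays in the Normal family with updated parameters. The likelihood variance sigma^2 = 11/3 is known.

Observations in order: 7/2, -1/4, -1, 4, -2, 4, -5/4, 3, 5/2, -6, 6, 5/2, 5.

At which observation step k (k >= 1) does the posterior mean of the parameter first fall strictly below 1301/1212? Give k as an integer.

k = 3

obs 1: x=7/2 → posterior Normal(359/123, 110/41)
obs 2: x=-1/4 → posterior Normal(673/426, 110/71)
obs 3: x=-1 → posterior Normal(493/606, 110/101)
obs 4: x=4 → posterior Normal(1213/786, 110/131)
obs 5: x=-2 → posterior Normal(853/966, 110/161)
obs 6: x=4 → posterior Normal(1573/1146, 110/191)
obs 7: x=-5/4 → posterior Normal(674/663, 110/221)
obs 8: x=3 → posterior Normal(944/753, 110/251)
obs 9: x=5/2 → posterior Normal(1169/843, 110/281)
obs 10: x=-6 → posterior Normal(629/933, 110/311)
obs 11: x=6 → posterior Normal(1169/1023, 10/31)
obs 12: x=5/2 → posterior Normal(1394/1113, 110/371)
obs 13: x=5 → posterior Normal(1844/1203, 110/401)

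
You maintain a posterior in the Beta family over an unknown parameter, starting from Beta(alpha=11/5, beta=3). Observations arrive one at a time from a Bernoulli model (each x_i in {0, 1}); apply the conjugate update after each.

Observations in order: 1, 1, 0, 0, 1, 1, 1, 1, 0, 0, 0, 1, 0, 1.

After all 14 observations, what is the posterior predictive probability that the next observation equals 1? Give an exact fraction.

obs 1: x=1 → posterior Beta(16/5, 3)
obs 2: x=1 → posterior Beta(21/5, 3)
obs 3: x=0 → posterior Beta(21/5, 4)
obs 4: x=0 → posterior Beta(21/5, 5)
obs 5: x=1 → posterior Beta(26/5, 5)
obs 6: x=1 → posterior Beta(31/5, 5)
obs 7: x=1 → posterior Beta(36/5, 5)
obs 8: x=1 → posterior Beta(41/5, 5)
obs 9: x=0 → posterior Beta(41/5, 6)
obs 10: x=0 → posterior Beta(41/5, 7)
obs 11: x=0 → posterior Beta(41/5, 8)
obs 12: x=1 → posterior Beta(46/5, 8)
obs 13: x=0 → posterior Beta(46/5, 9)
obs 14: x=1 → posterior Beta(51/5, 9)

17/32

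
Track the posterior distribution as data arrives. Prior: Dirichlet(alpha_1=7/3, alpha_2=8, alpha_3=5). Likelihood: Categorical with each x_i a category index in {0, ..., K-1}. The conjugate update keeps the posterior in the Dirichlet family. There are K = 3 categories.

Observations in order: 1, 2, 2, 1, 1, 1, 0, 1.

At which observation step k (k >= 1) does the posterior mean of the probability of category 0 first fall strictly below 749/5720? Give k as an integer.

obs 1: x=1 → posterior Dirichlet(7/3, 9, 5)
obs 2: x=2 → posterior Dirichlet(7/3, 9, 6)
obs 3: x=2 → posterior Dirichlet(7/3, 9, 7)
obs 4: x=1 → posterior Dirichlet(7/3, 10, 7)
obs 5: x=1 → posterior Dirichlet(7/3, 11, 7)
obs 6: x=1 → posterior Dirichlet(7/3, 12, 7)
obs 7: x=0 → posterior Dirichlet(10/3, 12, 7)
obs 8: x=1 → posterior Dirichlet(10/3, 13, 7)

k = 3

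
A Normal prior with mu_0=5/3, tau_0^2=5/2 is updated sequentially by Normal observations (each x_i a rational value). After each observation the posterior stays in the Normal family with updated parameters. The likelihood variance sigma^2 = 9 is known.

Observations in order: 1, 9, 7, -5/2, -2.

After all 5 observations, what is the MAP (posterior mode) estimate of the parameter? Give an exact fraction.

obs 1: x=1 → posterior Normal(35/23, 45/23)
obs 2: x=9 → posterior Normal(20/7, 45/28)
obs 3: x=7 → posterior Normal(115/33, 15/11)
obs 4: x=-5/2 → posterior Normal(205/76, 45/38)
obs 5: x=-2 → posterior Normal(185/86, 45/43)

185/86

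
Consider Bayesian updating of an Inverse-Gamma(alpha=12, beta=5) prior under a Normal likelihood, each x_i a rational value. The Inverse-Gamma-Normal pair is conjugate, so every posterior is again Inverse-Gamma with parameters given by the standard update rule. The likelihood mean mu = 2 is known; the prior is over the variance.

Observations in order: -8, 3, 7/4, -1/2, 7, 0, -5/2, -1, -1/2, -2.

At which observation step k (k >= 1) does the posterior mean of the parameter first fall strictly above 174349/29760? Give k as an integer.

k = 9

obs 1: x=-8 → posterior Inverse-Gamma(25/2, 55)
obs 2: x=3 → posterior Inverse-Gamma(13, 111/2)
obs 3: x=7/4 → posterior Inverse-Gamma(27/2, 1777/32)
obs 4: x=-1/2 → posterior Inverse-Gamma(14, 1877/32)
obs 5: x=7 → posterior Inverse-Gamma(29/2, 2277/32)
obs 6: x=0 → posterior Inverse-Gamma(15, 2341/32)
obs 7: x=-5/2 → posterior Inverse-Gamma(31/2, 2665/32)
obs 8: x=-1 → posterior Inverse-Gamma(16, 2809/32)
obs 9: x=-1/2 → posterior Inverse-Gamma(33/2, 2909/32)
obs 10: x=-2 → posterior Inverse-Gamma(17, 3165/32)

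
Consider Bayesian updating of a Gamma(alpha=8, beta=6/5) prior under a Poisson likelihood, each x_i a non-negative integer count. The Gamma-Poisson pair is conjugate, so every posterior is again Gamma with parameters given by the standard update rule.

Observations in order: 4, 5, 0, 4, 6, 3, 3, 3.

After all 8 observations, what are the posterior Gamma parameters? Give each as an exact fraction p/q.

alpha=36, beta=46/5

obs 1: x=4 → posterior Gamma(12, 11/5)
obs 2: x=5 → posterior Gamma(17, 16/5)
obs 3: x=0 → posterior Gamma(17, 21/5)
obs 4: x=4 → posterior Gamma(21, 26/5)
obs 5: x=6 → posterior Gamma(27, 31/5)
obs 6: x=3 → posterior Gamma(30, 36/5)
obs 7: x=3 → posterior Gamma(33, 41/5)
obs 8: x=3 → posterior Gamma(36, 46/5)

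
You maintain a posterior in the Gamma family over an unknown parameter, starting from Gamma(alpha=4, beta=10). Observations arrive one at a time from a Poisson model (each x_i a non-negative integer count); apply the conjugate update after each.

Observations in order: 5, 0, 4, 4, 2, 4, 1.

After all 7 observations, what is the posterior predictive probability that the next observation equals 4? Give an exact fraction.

110320818177248869009138838064325/2601575194781855301542850638905344

obs 1: x=5 → posterior Gamma(9, 11)
obs 2: x=0 → posterior Gamma(9, 12)
obs 3: x=4 → posterior Gamma(13, 13)
obs 4: x=4 → posterior Gamma(17, 14)
obs 5: x=2 → posterior Gamma(19, 15)
obs 6: x=4 → posterior Gamma(23, 16)
obs 7: x=1 → posterior Gamma(24, 17)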